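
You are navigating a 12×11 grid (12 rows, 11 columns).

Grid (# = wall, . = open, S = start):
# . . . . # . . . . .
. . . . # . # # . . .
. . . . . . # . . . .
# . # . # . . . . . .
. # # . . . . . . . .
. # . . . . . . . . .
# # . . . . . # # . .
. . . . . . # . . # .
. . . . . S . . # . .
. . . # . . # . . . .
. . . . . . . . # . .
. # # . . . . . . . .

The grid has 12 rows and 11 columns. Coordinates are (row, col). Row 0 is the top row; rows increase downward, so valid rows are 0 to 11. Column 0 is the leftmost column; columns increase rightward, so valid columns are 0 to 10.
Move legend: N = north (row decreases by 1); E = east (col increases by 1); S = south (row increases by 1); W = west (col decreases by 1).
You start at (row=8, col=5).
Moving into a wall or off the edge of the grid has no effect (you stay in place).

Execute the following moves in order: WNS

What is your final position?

Answer: Final position: (row=8, col=4)

Derivation:
Start: (row=8, col=5)
  W (west): (row=8, col=5) -> (row=8, col=4)
  N (north): (row=8, col=4) -> (row=7, col=4)
  S (south): (row=7, col=4) -> (row=8, col=4)
Final: (row=8, col=4)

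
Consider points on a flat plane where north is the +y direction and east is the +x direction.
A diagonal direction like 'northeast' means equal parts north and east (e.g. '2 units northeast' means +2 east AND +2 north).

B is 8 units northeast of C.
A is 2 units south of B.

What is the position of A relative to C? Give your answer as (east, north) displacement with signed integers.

Answer: A is at (east=8, north=6) relative to C.

Derivation:
Place C at the origin (east=0, north=0).
  B is 8 units northeast of C: delta (east=+8, north=+8); B at (east=8, north=8).
  A is 2 units south of B: delta (east=+0, north=-2); A at (east=8, north=6).
Therefore A relative to C: (east=8, north=6).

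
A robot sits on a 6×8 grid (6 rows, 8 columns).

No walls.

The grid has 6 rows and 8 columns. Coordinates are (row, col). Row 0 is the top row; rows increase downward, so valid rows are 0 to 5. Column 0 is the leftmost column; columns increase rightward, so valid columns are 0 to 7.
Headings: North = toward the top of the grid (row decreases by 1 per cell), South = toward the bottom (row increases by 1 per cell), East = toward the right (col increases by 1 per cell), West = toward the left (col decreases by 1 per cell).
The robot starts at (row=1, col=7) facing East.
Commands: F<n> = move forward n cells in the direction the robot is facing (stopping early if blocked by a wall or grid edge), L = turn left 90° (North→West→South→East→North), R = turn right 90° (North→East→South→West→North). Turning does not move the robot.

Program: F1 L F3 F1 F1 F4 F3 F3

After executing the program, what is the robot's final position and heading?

Start: (row=1, col=7), facing East
  F1: move forward 0/1 (blocked), now at (row=1, col=7)
  L: turn left, now facing North
  F3: move forward 1/3 (blocked), now at (row=0, col=7)
  F1: move forward 0/1 (blocked), now at (row=0, col=7)
  F1: move forward 0/1 (blocked), now at (row=0, col=7)
  F4: move forward 0/4 (blocked), now at (row=0, col=7)
  F3: move forward 0/3 (blocked), now at (row=0, col=7)
  F3: move forward 0/3 (blocked), now at (row=0, col=7)
Final: (row=0, col=7), facing North

Answer: Final position: (row=0, col=7), facing North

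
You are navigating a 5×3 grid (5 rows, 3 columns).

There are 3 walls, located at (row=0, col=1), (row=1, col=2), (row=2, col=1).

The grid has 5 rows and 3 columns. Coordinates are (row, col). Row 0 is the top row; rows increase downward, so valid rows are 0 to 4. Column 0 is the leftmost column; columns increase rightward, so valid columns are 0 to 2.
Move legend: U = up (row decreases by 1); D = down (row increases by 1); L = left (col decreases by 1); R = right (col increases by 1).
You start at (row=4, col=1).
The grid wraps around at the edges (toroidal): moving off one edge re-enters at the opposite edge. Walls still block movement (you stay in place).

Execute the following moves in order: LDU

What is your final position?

Start: (row=4, col=1)
  L (left): (row=4, col=1) -> (row=4, col=0)
  D (down): (row=4, col=0) -> (row=0, col=0)
  U (up): (row=0, col=0) -> (row=4, col=0)
Final: (row=4, col=0)

Answer: Final position: (row=4, col=0)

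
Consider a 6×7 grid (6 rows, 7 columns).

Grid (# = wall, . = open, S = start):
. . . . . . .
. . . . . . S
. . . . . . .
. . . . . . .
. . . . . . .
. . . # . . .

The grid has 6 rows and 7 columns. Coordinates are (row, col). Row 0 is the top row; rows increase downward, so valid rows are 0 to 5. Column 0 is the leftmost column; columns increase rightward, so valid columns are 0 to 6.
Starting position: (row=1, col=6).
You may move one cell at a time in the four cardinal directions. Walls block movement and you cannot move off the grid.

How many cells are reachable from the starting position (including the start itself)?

Answer: Reachable cells: 41

Derivation:
BFS flood-fill from (row=1, col=6):
  Distance 0: (row=1, col=6)
  Distance 1: (row=0, col=6), (row=1, col=5), (row=2, col=6)
  Distance 2: (row=0, col=5), (row=1, col=4), (row=2, col=5), (row=3, col=6)
  Distance 3: (row=0, col=4), (row=1, col=3), (row=2, col=4), (row=3, col=5), (row=4, col=6)
  Distance 4: (row=0, col=3), (row=1, col=2), (row=2, col=3), (row=3, col=4), (row=4, col=5), (row=5, col=6)
  Distance 5: (row=0, col=2), (row=1, col=1), (row=2, col=2), (row=3, col=3), (row=4, col=4), (row=5, col=5)
  Distance 6: (row=0, col=1), (row=1, col=0), (row=2, col=1), (row=3, col=2), (row=4, col=3), (row=5, col=4)
  Distance 7: (row=0, col=0), (row=2, col=0), (row=3, col=1), (row=4, col=2)
  Distance 8: (row=3, col=0), (row=4, col=1), (row=5, col=2)
  Distance 9: (row=4, col=0), (row=5, col=1)
  Distance 10: (row=5, col=0)
Total reachable: 41 (grid has 41 open cells total)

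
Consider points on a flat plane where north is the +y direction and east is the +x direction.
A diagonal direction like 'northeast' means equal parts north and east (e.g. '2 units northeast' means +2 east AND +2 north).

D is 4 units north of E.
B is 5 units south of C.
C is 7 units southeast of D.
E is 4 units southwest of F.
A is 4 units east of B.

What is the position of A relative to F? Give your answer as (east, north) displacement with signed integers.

Place F at the origin (east=0, north=0).
  E is 4 units southwest of F: delta (east=-4, north=-4); E at (east=-4, north=-4).
  D is 4 units north of E: delta (east=+0, north=+4); D at (east=-4, north=0).
  C is 7 units southeast of D: delta (east=+7, north=-7); C at (east=3, north=-7).
  B is 5 units south of C: delta (east=+0, north=-5); B at (east=3, north=-12).
  A is 4 units east of B: delta (east=+4, north=+0); A at (east=7, north=-12).
Therefore A relative to F: (east=7, north=-12).

Answer: A is at (east=7, north=-12) relative to F.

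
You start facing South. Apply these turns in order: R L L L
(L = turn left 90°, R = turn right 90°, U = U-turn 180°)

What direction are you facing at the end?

Answer: Final heading: North

Derivation:
Start: South
  R (right (90° clockwise)) -> West
  L (left (90° counter-clockwise)) -> South
  L (left (90° counter-clockwise)) -> East
  L (left (90° counter-clockwise)) -> North
Final: North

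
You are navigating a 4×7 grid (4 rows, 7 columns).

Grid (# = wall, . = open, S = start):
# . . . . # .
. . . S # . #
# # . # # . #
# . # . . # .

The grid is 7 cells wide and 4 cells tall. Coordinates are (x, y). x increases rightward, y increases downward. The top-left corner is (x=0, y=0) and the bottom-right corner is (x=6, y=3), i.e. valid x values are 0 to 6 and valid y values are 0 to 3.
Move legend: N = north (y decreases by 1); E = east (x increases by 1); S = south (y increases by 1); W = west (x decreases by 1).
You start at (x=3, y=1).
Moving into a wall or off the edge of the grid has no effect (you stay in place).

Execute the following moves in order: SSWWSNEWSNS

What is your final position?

Start: (x=3, y=1)
  S (south): blocked, stay at (x=3, y=1)
  S (south): blocked, stay at (x=3, y=1)
  W (west): (x=3, y=1) -> (x=2, y=1)
  W (west): (x=2, y=1) -> (x=1, y=1)
  S (south): blocked, stay at (x=1, y=1)
  N (north): (x=1, y=1) -> (x=1, y=0)
  E (east): (x=1, y=0) -> (x=2, y=0)
  W (west): (x=2, y=0) -> (x=1, y=0)
  S (south): (x=1, y=0) -> (x=1, y=1)
  N (north): (x=1, y=1) -> (x=1, y=0)
  S (south): (x=1, y=0) -> (x=1, y=1)
Final: (x=1, y=1)

Answer: Final position: (x=1, y=1)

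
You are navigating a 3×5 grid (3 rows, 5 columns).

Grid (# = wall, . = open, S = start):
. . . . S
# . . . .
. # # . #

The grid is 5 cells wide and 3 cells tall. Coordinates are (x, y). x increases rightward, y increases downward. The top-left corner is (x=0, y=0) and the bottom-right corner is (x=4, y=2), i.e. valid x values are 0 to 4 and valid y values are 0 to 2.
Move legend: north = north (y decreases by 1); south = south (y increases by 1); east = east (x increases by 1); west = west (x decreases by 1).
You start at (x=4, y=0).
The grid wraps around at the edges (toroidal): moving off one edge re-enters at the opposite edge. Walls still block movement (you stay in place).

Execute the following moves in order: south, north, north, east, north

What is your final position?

Start: (x=4, y=0)
  south (south): (x=4, y=0) -> (x=4, y=1)
  north (north): (x=4, y=1) -> (x=4, y=0)
  north (north): blocked, stay at (x=4, y=0)
  east (east): (x=4, y=0) -> (x=0, y=0)
  north (north): (x=0, y=0) -> (x=0, y=2)
Final: (x=0, y=2)

Answer: Final position: (x=0, y=2)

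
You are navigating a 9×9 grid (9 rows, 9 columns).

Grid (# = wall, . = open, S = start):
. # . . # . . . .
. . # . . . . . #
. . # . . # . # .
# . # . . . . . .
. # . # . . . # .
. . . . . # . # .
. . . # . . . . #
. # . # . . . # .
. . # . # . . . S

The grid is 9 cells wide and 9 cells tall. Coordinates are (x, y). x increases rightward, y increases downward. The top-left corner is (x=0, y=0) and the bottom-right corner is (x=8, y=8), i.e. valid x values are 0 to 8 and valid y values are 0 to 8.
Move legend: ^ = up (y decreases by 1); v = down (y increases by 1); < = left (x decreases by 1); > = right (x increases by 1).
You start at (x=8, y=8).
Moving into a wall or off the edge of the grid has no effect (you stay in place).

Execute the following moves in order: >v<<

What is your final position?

Start: (x=8, y=8)
  > (right): blocked, stay at (x=8, y=8)
  v (down): blocked, stay at (x=8, y=8)
  < (left): (x=8, y=8) -> (x=7, y=8)
  < (left): (x=7, y=8) -> (x=6, y=8)
Final: (x=6, y=8)

Answer: Final position: (x=6, y=8)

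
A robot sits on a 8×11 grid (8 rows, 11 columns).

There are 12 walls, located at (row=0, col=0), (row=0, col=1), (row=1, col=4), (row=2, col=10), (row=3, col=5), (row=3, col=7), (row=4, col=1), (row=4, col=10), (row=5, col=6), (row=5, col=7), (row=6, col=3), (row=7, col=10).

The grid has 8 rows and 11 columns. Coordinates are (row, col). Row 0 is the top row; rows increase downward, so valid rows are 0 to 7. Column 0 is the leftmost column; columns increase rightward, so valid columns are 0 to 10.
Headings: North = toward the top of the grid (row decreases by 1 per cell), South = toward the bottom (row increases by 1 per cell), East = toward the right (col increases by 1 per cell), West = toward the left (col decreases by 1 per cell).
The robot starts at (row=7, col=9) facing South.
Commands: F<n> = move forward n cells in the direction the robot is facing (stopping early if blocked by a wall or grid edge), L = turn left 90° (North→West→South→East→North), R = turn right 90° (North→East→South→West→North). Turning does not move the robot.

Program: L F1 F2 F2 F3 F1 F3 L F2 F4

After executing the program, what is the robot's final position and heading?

Answer: Final position: (row=1, col=9), facing North

Derivation:
Start: (row=7, col=9), facing South
  L: turn left, now facing East
  F1: move forward 0/1 (blocked), now at (row=7, col=9)
  F2: move forward 0/2 (blocked), now at (row=7, col=9)
  F2: move forward 0/2 (blocked), now at (row=7, col=9)
  F3: move forward 0/3 (blocked), now at (row=7, col=9)
  F1: move forward 0/1 (blocked), now at (row=7, col=9)
  F3: move forward 0/3 (blocked), now at (row=7, col=9)
  L: turn left, now facing North
  F2: move forward 2, now at (row=5, col=9)
  F4: move forward 4, now at (row=1, col=9)
Final: (row=1, col=9), facing North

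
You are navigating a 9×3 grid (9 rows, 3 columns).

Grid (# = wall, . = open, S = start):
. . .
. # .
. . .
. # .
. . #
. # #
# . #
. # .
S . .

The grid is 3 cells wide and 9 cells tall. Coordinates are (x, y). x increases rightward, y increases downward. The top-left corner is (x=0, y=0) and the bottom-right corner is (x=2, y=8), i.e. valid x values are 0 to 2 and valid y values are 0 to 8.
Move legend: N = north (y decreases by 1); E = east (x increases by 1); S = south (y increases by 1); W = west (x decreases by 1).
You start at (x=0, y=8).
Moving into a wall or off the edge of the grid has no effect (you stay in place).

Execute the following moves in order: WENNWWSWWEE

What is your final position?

Start: (x=0, y=8)
  W (west): blocked, stay at (x=0, y=8)
  E (east): (x=0, y=8) -> (x=1, y=8)
  N (north): blocked, stay at (x=1, y=8)
  N (north): blocked, stay at (x=1, y=8)
  W (west): (x=1, y=8) -> (x=0, y=8)
  W (west): blocked, stay at (x=0, y=8)
  S (south): blocked, stay at (x=0, y=8)
  W (west): blocked, stay at (x=0, y=8)
  W (west): blocked, stay at (x=0, y=8)
  E (east): (x=0, y=8) -> (x=1, y=8)
  E (east): (x=1, y=8) -> (x=2, y=8)
Final: (x=2, y=8)

Answer: Final position: (x=2, y=8)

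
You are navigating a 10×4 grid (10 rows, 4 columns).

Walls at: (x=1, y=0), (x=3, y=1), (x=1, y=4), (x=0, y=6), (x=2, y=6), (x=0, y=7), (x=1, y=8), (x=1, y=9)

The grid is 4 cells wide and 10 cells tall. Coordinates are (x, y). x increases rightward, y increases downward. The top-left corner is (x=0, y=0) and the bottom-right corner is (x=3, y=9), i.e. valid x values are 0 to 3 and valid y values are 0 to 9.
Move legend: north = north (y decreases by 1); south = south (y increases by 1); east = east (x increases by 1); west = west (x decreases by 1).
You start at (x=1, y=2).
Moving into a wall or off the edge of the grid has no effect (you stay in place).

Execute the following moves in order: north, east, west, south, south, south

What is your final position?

Start: (x=1, y=2)
  north (north): (x=1, y=2) -> (x=1, y=1)
  east (east): (x=1, y=1) -> (x=2, y=1)
  west (west): (x=2, y=1) -> (x=1, y=1)
  south (south): (x=1, y=1) -> (x=1, y=2)
  south (south): (x=1, y=2) -> (x=1, y=3)
  south (south): blocked, stay at (x=1, y=3)
Final: (x=1, y=3)

Answer: Final position: (x=1, y=3)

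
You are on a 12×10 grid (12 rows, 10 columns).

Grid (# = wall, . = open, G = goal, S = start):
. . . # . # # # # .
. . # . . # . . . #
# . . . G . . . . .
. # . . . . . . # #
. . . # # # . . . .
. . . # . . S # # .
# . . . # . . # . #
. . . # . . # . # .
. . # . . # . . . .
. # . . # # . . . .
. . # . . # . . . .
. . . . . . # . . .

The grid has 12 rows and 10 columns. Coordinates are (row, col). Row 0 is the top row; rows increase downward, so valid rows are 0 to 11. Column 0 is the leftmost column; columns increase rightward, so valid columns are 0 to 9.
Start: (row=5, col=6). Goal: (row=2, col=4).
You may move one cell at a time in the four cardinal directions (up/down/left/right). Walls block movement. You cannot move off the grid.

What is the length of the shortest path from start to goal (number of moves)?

BFS from (row=5, col=6) until reaching (row=2, col=4):
  Distance 0: (row=5, col=6)
  Distance 1: (row=4, col=6), (row=5, col=5), (row=6, col=6)
  Distance 2: (row=3, col=6), (row=4, col=7), (row=5, col=4), (row=6, col=5)
  Distance 3: (row=2, col=6), (row=3, col=5), (row=3, col=7), (row=4, col=8), (row=7, col=5)
  Distance 4: (row=1, col=6), (row=2, col=5), (row=2, col=7), (row=3, col=4), (row=4, col=9), (row=7, col=4)
  Distance 5: (row=1, col=7), (row=2, col=4), (row=2, col=8), (row=3, col=3), (row=5, col=9), (row=8, col=4)  <- goal reached here
One shortest path (5 moves): (row=5, col=6) -> (row=4, col=6) -> (row=3, col=6) -> (row=3, col=5) -> (row=3, col=4) -> (row=2, col=4)

Answer: Shortest path length: 5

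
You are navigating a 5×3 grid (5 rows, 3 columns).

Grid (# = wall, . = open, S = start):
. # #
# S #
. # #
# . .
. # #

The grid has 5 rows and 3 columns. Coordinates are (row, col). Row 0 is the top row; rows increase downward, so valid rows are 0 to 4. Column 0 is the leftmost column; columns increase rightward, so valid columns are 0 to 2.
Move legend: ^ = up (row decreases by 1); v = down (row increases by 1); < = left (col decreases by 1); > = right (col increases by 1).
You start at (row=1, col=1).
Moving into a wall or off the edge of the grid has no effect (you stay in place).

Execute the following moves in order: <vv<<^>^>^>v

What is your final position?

Start: (row=1, col=1)
  < (left): blocked, stay at (row=1, col=1)
  v (down): blocked, stay at (row=1, col=1)
  v (down): blocked, stay at (row=1, col=1)
  < (left): blocked, stay at (row=1, col=1)
  < (left): blocked, stay at (row=1, col=1)
  ^ (up): blocked, stay at (row=1, col=1)
  > (right): blocked, stay at (row=1, col=1)
  ^ (up): blocked, stay at (row=1, col=1)
  > (right): blocked, stay at (row=1, col=1)
  ^ (up): blocked, stay at (row=1, col=1)
  > (right): blocked, stay at (row=1, col=1)
  v (down): blocked, stay at (row=1, col=1)
Final: (row=1, col=1)

Answer: Final position: (row=1, col=1)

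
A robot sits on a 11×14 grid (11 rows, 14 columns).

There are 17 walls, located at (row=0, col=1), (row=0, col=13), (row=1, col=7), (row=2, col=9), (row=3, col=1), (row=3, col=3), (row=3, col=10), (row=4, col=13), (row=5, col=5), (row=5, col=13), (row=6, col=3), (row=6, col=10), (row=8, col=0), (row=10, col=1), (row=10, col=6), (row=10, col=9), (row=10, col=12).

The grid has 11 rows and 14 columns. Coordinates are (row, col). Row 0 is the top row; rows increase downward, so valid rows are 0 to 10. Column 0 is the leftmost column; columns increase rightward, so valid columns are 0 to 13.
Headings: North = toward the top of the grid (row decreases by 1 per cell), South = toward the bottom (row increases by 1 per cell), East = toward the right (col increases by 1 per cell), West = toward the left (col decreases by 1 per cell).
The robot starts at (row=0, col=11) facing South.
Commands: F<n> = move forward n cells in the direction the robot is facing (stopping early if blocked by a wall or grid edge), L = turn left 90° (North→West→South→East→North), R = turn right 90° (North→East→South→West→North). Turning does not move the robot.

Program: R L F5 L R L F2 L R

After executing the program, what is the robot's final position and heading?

Answer: Final position: (row=5, col=12), facing East

Derivation:
Start: (row=0, col=11), facing South
  R: turn right, now facing West
  L: turn left, now facing South
  F5: move forward 5, now at (row=5, col=11)
  L: turn left, now facing East
  R: turn right, now facing South
  L: turn left, now facing East
  F2: move forward 1/2 (blocked), now at (row=5, col=12)
  L: turn left, now facing North
  R: turn right, now facing East
Final: (row=5, col=12), facing East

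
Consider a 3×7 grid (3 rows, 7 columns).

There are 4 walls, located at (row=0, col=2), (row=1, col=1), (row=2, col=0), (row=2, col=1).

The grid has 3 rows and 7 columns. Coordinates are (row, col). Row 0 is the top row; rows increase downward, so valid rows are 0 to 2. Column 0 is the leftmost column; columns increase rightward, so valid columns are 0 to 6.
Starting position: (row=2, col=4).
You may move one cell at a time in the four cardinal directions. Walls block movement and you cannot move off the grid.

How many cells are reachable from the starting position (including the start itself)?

Answer: Reachable cells: 14

Derivation:
BFS flood-fill from (row=2, col=4):
  Distance 0: (row=2, col=4)
  Distance 1: (row=1, col=4), (row=2, col=3), (row=2, col=5)
  Distance 2: (row=0, col=4), (row=1, col=3), (row=1, col=5), (row=2, col=2), (row=2, col=6)
  Distance 3: (row=0, col=3), (row=0, col=5), (row=1, col=2), (row=1, col=6)
  Distance 4: (row=0, col=6)
Total reachable: 14 (grid has 17 open cells total)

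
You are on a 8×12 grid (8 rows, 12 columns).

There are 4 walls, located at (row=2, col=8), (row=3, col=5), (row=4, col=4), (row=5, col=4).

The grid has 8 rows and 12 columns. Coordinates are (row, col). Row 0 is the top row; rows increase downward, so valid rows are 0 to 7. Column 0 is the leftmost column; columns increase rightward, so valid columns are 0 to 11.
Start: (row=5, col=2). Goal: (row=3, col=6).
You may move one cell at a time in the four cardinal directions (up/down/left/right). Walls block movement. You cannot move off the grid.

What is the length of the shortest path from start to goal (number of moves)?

BFS from (row=5, col=2) until reaching (row=3, col=6):
  Distance 0: (row=5, col=2)
  Distance 1: (row=4, col=2), (row=5, col=1), (row=5, col=3), (row=6, col=2)
  Distance 2: (row=3, col=2), (row=4, col=1), (row=4, col=3), (row=5, col=0), (row=6, col=1), (row=6, col=3), (row=7, col=2)
  Distance 3: (row=2, col=2), (row=3, col=1), (row=3, col=3), (row=4, col=0), (row=6, col=0), (row=6, col=4), (row=7, col=1), (row=7, col=3)
  Distance 4: (row=1, col=2), (row=2, col=1), (row=2, col=3), (row=3, col=0), (row=3, col=4), (row=6, col=5), (row=7, col=0), (row=7, col=4)
  Distance 5: (row=0, col=2), (row=1, col=1), (row=1, col=3), (row=2, col=0), (row=2, col=4), (row=5, col=5), (row=6, col=6), (row=7, col=5)
  Distance 6: (row=0, col=1), (row=0, col=3), (row=1, col=0), (row=1, col=4), (row=2, col=5), (row=4, col=5), (row=5, col=6), (row=6, col=7), (row=7, col=6)
  Distance 7: (row=0, col=0), (row=0, col=4), (row=1, col=5), (row=2, col=6), (row=4, col=6), (row=5, col=7), (row=6, col=8), (row=7, col=7)
  Distance 8: (row=0, col=5), (row=1, col=6), (row=2, col=7), (row=3, col=6), (row=4, col=7), (row=5, col=8), (row=6, col=9), (row=7, col=8)  <- goal reached here
One shortest path (8 moves): (row=5, col=2) -> (row=5, col=3) -> (row=4, col=3) -> (row=3, col=3) -> (row=3, col=4) -> (row=2, col=4) -> (row=2, col=5) -> (row=2, col=6) -> (row=3, col=6)

Answer: Shortest path length: 8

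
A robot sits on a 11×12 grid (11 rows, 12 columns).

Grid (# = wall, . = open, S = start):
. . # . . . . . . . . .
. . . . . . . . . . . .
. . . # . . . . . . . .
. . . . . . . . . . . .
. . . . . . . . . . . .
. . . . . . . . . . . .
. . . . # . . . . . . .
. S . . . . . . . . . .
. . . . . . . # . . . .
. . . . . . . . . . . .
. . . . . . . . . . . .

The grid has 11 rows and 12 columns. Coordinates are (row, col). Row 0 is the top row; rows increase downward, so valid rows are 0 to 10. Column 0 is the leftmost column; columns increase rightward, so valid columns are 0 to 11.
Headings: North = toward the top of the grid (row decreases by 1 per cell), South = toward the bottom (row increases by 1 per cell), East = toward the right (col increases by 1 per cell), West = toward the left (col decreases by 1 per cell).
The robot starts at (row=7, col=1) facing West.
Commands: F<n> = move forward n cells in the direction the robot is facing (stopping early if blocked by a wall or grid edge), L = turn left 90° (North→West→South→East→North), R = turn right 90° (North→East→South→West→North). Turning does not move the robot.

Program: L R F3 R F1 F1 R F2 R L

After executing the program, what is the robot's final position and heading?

Answer: Final position: (row=5, col=2), facing East

Derivation:
Start: (row=7, col=1), facing West
  L: turn left, now facing South
  R: turn right, now facing West
  F3: move forward 1/3 (blocked), now at (row=7, col=0)
  R: turn right, now facing North
  F1: move forward 1, now at (row=6, col=0)
  F1: move forward 1, now at (row=5, col=0)
  R: turn right, now facing East
  F2: move forward 2, now at (row=5, col=2)
  R: turn right, now facing South
  L: turn left, now facing East
Final: (row=5, col=2), facing East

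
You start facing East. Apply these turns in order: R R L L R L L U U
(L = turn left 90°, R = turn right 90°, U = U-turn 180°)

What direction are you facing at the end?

Answer: Final heading: North

Derivation:
Start: East
  R (right (90° clockwise)) -> South
  R (right (90° clockwise)) -> West
  L (left (90° counter-clockwise)) -> South
  L (left (90° counter-clockwise)) -> East
  R (right (90° clockwise)) -> South
  L (left (90° counter-clockwise)) -> East
  L (left (90° counter-clockwise)) -> North
  U (U-turn (180°)) -> South
  U (U-turn (180°)) -> North
Final: North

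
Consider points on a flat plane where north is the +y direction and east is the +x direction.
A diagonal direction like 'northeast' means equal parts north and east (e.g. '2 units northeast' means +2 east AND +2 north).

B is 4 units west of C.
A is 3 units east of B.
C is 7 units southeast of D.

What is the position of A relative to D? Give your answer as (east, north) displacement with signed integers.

Answer: A is at (east=6, north=-7) relative to D.

Derivation:
Place D at the origin (east=0, north=0).
  C is 7 units southeast of D: delta (east=+7, north=-7); C at (east=7, north=-7).
  B is 4 units west of C: delta (east=-4, north=+0); B at (east=3, north=-7).
  A is 3 units east of B: delta (east=+3, north=+0); A at (east=6, north=-7).
Therefore A relative to D: (east=6, north=-7).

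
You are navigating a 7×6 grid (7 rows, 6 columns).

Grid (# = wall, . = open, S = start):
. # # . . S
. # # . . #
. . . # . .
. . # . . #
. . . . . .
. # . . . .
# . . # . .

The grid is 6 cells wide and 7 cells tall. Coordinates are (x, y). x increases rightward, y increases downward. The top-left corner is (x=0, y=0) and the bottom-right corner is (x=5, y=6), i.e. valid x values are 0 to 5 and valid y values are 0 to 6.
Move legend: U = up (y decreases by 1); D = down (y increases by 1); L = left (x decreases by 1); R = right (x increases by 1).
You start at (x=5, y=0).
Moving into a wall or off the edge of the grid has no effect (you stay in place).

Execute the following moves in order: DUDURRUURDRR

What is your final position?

Start: (x=5, y=0)
  D (down): blocked, stay at (x=5, y=0)
  U (up): blocked, stay at (x=5, y=0)
  D (down): blocked, stay at (x=5, y=0)
  U (up): blocked, stay at (x=5, y=0)
  R (right): blocked, stay at (x=5, y=0)
  R (right): blocked, stay at (x=5, y=0)
  U (up): blocked, stay at (x=5, y=0)
  U (up): blocked, stay at (x=5, y=0)
  R (right): blocked, stay at (x=5, y=0)
  D (down): blocked, stay at (x=5, y=0)
  R (right): blocked, stay at (x=5, y=0)
  R (right): blocked, stay at (x=5, y=0)
Final: (x=5, y=0)

Answer: Final position: (x=5, y=0)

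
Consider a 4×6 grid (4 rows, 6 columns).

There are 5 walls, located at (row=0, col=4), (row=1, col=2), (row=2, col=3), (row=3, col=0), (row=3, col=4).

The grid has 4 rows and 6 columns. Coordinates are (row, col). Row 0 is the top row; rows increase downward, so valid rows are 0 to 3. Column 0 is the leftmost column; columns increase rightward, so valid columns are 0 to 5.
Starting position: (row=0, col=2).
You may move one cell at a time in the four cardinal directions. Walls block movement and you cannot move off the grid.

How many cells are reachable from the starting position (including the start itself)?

BFS flood-fill from (row=0, col=2):
  Distance 0: (row=0, col=2)
  Distance 1: (row=0, col=1), (row=0, col=3)
  Distance 2: (row=0, col=0), (row=1, col=1), (row=1, col=3)
  Distance 3: (row=1, col=0), (row=1, col=4), (row=2, col=1)
  Distance 4: (row=1, col=5), (row=2, col=0), (row=2, col=2), (row=2, col=4), (row=3, col=1)
  Distance 5: (row=0, col=5), (row=2, col=5), (row=3, col=2)
  Distance 6: (row=3, col=3), (row=3, col=5)
Total reachable: 19 (grid has 19 open cells total)

Answer: Reachable cells: 19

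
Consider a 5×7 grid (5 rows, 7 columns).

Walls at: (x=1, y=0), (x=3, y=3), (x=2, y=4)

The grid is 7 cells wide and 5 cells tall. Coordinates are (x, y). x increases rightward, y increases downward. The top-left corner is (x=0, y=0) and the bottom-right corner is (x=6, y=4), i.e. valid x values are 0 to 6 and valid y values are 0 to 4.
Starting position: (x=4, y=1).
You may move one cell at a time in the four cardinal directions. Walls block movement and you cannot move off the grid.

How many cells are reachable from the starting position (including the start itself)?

BFS flood-fill from (x=4, y=1):
  Distance 0: (x=4, y=1)
  Distance 1: (x=4, y=0), (x=3, y=1), (x=5, y=1), (x=4, y=2)
  Distance 2: (x=3, y=0), (x=5, y=0), (x=2, y=1), (x=6, y=1), (x=3, y=2), (x=5, y=2), (x=4, y=3)
  Distance 3: (x=2, y=0), (x=6, y=0), (x=1, y=1), (x=2, y=2), (x=6, y=2), (x=5, y=3), (x=4, y=4)
  Distance 4: (x=0, y=1), (x=1, y=2), (x=2, y=3), (x=6, y=3), (x=3, y=4), (x=5, y=4)
  Distance 5: (x=0, y=0), (x=0, y=2), (x=1, y=3), (x=6, y=4)
  Distance 6: (x=0, y=3), (x=1, y=4)
  Distance 7: (x=0, y=4)
Total reachable: 32 (grid has 32 open cells total)

Answer: Reachable cells: 32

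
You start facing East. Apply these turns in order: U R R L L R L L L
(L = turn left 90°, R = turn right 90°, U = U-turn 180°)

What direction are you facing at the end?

Start: East
  U (U-turn (180°)) -> West
  R (right (90° clockwise)) -> North
  R (right (90° clockwise)) -> East
  L (left (90° counter-clockwise)) -> North
  L (left (90° counter-clockwise)) -> West
  R (right (90° clockwise)) -> North
  L (left (90° counter-clockwise)) -> West
  L (left (90° counter-clockwise)) -> South
  L (left (90° counter-clockwise)) -> East
Final: East

Answer: Final heading: East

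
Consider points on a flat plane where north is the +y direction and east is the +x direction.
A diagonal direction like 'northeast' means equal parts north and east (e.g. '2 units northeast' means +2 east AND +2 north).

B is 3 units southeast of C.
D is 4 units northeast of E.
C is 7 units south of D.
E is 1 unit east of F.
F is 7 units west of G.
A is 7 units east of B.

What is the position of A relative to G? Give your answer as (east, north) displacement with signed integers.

Answer: A is at (east=8, north=-6) relative to G.

Derivation:
Place G at the origin (east=0, north=0).
  F is 7 units west of G: delta (east=-7, north=+0); F at (east=-7, north=0).
  E is 1 unit east of F: delta (east=+1, north=+0); E at (east=-6, north=0).
  D is 4 units northeast of E: delta (east=+4, north=+4); D at (east=-2, north=4).
  C is 7 units south of D: delta (east=+0, north=-7); C at (east=-2, north=-3).
  B is 3 units southeast of C: delta (east=+3, north=-3); B at (east=1, north=-6).
  A is 7 units east of B: delta (east=+7, north=+0); A at (east=8, north=-6).
Therefore A relative to G: (east=8, north=-6).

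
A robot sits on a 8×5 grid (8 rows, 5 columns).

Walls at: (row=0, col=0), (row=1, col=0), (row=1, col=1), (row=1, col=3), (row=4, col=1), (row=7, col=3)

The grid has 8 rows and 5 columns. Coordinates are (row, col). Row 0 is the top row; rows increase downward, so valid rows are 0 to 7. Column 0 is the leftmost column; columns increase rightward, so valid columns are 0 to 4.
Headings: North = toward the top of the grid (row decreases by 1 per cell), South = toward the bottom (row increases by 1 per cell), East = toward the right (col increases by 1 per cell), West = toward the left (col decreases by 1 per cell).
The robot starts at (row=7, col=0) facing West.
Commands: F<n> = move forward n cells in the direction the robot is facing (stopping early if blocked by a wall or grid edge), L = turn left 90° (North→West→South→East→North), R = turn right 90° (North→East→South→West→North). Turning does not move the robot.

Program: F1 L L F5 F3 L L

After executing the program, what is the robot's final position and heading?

Start: (row=7, col=0), facing West
  F1: move forward 0/1 (blocked), now at (row=7, col=0)
  L: turn left, now facing South
  L: turn left, now facing East
  F5: move forward 2/5 (blocked), now at (row=7, col=2)
  F3: move forward 0/3 (blocked), now at (row=7, col=2)
  L: turn left, now facing North
  L: turn left, now facing West
Final: (row=7, col=2), facing West

Answer: Final position: (row=7, col=2), facing West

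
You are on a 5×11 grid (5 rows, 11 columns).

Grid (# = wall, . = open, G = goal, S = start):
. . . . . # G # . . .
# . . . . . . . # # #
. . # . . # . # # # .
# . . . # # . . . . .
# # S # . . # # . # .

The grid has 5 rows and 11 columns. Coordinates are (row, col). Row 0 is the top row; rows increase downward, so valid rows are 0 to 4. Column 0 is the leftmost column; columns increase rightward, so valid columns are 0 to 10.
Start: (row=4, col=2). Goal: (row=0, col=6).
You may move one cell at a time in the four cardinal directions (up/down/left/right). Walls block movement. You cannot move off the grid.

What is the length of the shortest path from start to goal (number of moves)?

Answer: Shortest path length: 8

Derivation:
BFS from (row=4, col=2) until reaching (row=0, col=6):
  Distance 0: (row=4, col=2)
  Distance 1: (row=3, col=2)
  Distance 2: (row=3, col=1), (row=3, col=3)
  Distance 3: (row=2, col=1), (row=2, col=3)
  Distance 4: (row=1, col=1), (row=1, col=3), (row=2, col=0), (row=2, col=4)
  Distance 5: (row=0, col=1), (row=0, col=3), (row=1, col=2), (row=1, col=4)
  Distance 6: (row=0, col=0), (row=0, col=2), (row=0, col=4), (row=1, col=5)
  Distance 7: (row=1, col=6)
  Distance 8: (row=0, col=6), (row=1, col=7), (row=2, col=6)  <- goal reached here
One shortest path (8 moves): (row=4, col=2) -> (row=3, col=2) -> (row=3, col=3) -> (row=2, col=3) -> (row=2, col=4) -> (row=1, col=4) -> (row=1, col=5) -> (row=1, col=6) -> (row=0, col=6)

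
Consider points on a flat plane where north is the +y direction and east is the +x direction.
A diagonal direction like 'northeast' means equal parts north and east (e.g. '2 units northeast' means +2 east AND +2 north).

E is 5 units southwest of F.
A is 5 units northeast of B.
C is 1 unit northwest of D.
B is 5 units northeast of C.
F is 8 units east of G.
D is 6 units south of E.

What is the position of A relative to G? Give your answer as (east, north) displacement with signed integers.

Place G at the origin (east=0, north=0).
  F is 8 units east of G: delta (east=+8, north=+0); F at (east=8, north=0).
  E is 5 units southwest of F: delta (east=-5, north=-5); E at (east=3, north=-5).
  D is 6 units south of E: delta (east=+0, north=-6); D at (east=3, north=-11).
  C is 1 unit northwest of D: delta (east=-1, north=+1); C at (east=2, north=-10).
  B is 5 units northeast of C: delta (east=+5, north=+5); B at (east=7, north=-5).
  A is 5 units northeast of B: delta (east=+5, north=+5); A at (east=12, north=0).
Therefore A relative to G: (east=12, north=0).

Answer: A is at (east=12, north=0) relative to G.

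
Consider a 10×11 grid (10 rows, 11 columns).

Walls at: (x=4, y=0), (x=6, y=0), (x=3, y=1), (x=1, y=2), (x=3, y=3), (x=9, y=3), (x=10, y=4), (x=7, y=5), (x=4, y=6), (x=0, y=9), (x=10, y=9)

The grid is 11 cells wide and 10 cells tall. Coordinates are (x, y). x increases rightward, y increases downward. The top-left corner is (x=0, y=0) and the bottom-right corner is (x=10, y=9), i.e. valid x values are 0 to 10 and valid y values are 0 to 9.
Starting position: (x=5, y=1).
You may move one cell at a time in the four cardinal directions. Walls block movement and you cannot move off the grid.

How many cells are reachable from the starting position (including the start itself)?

BFS flood-fill from (x=5, y=1):
  Distance 0: (x=5, y=1)
  Distance 1: (x=5, y=0), (x=4, y=1), (x=6, y=1), (x=5, y=2)
  Distance 2: (x=7, y=1), (x=4, y=2), (x=6, y=2), (x=5, y=3)
  Distance 3: (x=7, y=0), (x=8, y=1), (x=3, y=2), (x=7, y=2), (x=4, y=3), (x=6, y=3), (x=5, y=4)
  Distance 4: (x=8, y=0), (x=9, y=1), (x=2, y=2), (x=8, y=2), (x=7, y=3), (x=4, y=4), (x=6, y=4), (x=5, y=5)
  Distance 5: (x=9, y=0), (x=2, y=1), (x=10, y=1), (x=9, y=2), (x=2, y=3), (x=8, y=3), (x=3, y=4), (x=7, y=4), (x=4, y=5), (x=6, y=5), (x=5, y=6)
  Distance 6: (x=2, y=0), (x=10, y=0), (x=1, y=1), (x=10, y=2), (x=1, y=3), (x=2, y=4), (x=8, y=4), (x=3, y=5), (x=6, y=6), (x=5, y=7)
  Distance 7: (x=1, y=0), (x=3, y=0), (x=0, y=1), (x=0, y=3), (x=10, y=3), (x=1, y=4), (x=9, y=4), (x=2, y=5), (x=8, y=5), (x=3, y=6), (x=7, y=6), (x=4, y=7), (x=6, y=7), (x=5, y=8)
  Distance 8: (x=0, y=0), (x=0, y=2), (x=0, y=4), (x=1, y=5), (x=9, y=5), (x=2, y=6), (x=8, y=6), (x=3, y=7), (x=7, y=7), (x=4, y=8), (x=6, y=8), (x=5, y=9)
  Distance 9: (x=0, y=5), (x=10, y=5), (x=1, y=6), (x=9, y=6), (x=2, y=7), (x=8, y=7), (x=3, y=8), (x=7, y=8), (x=4, y=9), (x=6, y=9)
  Distance 10: (x=0, y=6), (x=10, y=6), (x=1, y=7), (x=9, y=7), (x=2, y=8), (x=8, y=8), (x=3, y=9), (x=7, y=9)
  Distance 11: (x=0, y=7), (x=10, y=7), (x=1, y=8), (x=9, y=8), (x=2, y=9), (x=8, y=9)
  Distance 12: (x=0, y=8), (x=10, y=8), (x=1, y=9), (x=9, y=9)
Total reachable: 99 (grid has 99 open cells total)

Answer: Reachable cells: 99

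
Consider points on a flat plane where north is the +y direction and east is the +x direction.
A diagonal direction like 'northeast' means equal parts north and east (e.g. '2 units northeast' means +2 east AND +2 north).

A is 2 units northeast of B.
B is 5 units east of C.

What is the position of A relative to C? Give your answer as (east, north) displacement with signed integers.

Place C at the origin (east=0, north=0).
  B is 5 units east of C: delta (east=+5, north=+0); B at (east=5, north=0).
  A is 2 units northeast of B: delta (east=+2, north=+2); A at (east=7, north=2).
Therefore A relative to C: (east=7, north=2).

Answer: A is at (east=7, north=2) relative to C.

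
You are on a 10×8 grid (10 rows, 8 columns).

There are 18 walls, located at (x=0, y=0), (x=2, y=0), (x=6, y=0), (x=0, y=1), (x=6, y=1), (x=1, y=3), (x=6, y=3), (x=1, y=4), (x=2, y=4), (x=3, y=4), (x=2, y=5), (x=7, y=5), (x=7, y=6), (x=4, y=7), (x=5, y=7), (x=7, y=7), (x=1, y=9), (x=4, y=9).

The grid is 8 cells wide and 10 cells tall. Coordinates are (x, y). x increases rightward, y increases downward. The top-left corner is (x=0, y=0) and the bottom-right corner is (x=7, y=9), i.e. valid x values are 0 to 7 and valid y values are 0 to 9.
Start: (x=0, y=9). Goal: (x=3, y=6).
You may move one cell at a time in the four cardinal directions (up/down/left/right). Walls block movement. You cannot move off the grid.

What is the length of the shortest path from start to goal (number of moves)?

Answer: Shortest path length: 6

Derivation:
BFS from (x=0, y=9) until reaching (x=3, y=6):
  Distance 0: (x=0, y=9)
  Distance 1: (x=0, y=8)
  Distance 2: (x=0, y=7), (x=1, y=8)
  Distance 3: (x=0, y=6), (x=1, y=7), (x=2, y=8)
  Distance 4: (x=0, y=5), (x=1, y=6), (x=2, y=7), (x=3, y=8), (x=2, y=9)
  Distance 5: (x=0, y=4), (x=1, y=5), (x=2, y=6), (x=3, y=7), (x=4, y=8), (x=3, y=9)
  Distance 6: (x=0, y=3), (x=3, y=6), (x=5, y=8)  <- goal reached here
One shortest path (6 moves): (x=0, y=9) -> (x=0, y=8) -> (x=1, y=8) -> (x=2, y=8) -> (x=3, y=8) -> (x=3, y=7) -> (x=3, y=6)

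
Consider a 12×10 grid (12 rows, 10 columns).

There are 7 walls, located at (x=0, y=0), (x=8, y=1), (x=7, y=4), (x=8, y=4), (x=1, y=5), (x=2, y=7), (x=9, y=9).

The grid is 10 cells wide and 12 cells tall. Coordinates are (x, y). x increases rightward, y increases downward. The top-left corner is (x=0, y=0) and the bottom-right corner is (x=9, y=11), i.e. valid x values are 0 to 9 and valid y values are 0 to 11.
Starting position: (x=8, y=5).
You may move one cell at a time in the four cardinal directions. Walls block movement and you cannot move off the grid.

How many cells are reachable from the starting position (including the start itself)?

Answer: Reachable cells: 113

Derivation:
BFS flood-fill from (x=8, y=5):
  Distance 0: (x=8, y=5)
  Distance 1: (x=7, y=5), (x=9, y=5), (x=8, y=6)
  Distance 2: (x=9, y=4), (x=6, y=5), (x=7, y=6), (x=9, y=6), (x=8, y=7)
  Distance 3: (x=9, y=3), (x=6, y=4), (x=5, y=5), (x=6, y=6), (x=7, y=7), (x=9, y=7), (x=8, y=8)
  Distance 4: (x=9, y=2), (x=6, y=3), (x=8, y=3), (x=5, y=4), (x=4, y=5), (x=5, y=6), (x=6, y=7), (x=7, y=8), (x=9, y=8), (x=8, y=9)
  Distance 5: (x=9, y=1), (x=6, y=2), (x=8, y=2), (x=5, y=3), (x=7, y=3), (x=4, y=4), (x=3, y=5), (x=4, y=6), (x=5, y=7), (x=6, y=8), (x=7, y=9), (x=8, y=10)
  Distance 6: (x=9, y=0), (x=6, y=1), (x=5, y=2), (x=7, y=2), (x=4, y=3), (x=3, y=4), (x=2, y=5), (x=3, y=6), (x=4, y=7), (x=5, y=8), (x=6, y=9), (x=7, y=10), (x=9, y=10), (x=8, y=11)
  Distance 7: (x=6, y=0), (x=8, y=0), (x=5, y=1), (x=7, y=1), (x=4, y=2), (x=3, y=3), (x=2, y=4), (x=2, y=6), (x=3, y=7), (x=4, y=8), (x=5, y=9), (x=6, y=10), (x=7, y=11), (x=9, y=11)
  Distance 8: (x=5, y=0), (x=7, y=0), (x=4, y=1), (x=3, y=2), (x=2, y=3), (x=1, y=4), (x=1, y=6), (x=3, y=8), (x=4, y=9), (x=5, y=10), (x=6, y=11)
  Distance 9: (x=4, y=0), (x=3, y=1), (x=2, y=2), (x=1, y=3), (x=0, y=4), (x=0, y=6), (x=1, y=7), (x=2, y=8), (x=3, y=9), (x=4, y=10), (x=5, y=11)
  Distance 10: (x=3, y=0), (x=2, y=1), (x=1, y=2), (x=0, y=3), (x=0, y=5), (x=0, y=7), (x=1, y=8), (x=2, y=9), (x=3, y=10), (x=4, y=11)
  Distance 11: (x=2, y=0), (x=1, y=1), (x=0, y=2), (x=0, y=8), (x=1, y=9), (x=2, y=10), (x=3, y=11)
  Distance 12: (x=1, y=0), (x=0, y=1), (x=0, y=9), (x=1, y=10), (x=2, y=11)
  Distance 13: (x=0, y=10), (x=1, y=11)
  Distance 14: (x=0, y=11)
Total reachable: 113 (grid has 113 open cells total)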